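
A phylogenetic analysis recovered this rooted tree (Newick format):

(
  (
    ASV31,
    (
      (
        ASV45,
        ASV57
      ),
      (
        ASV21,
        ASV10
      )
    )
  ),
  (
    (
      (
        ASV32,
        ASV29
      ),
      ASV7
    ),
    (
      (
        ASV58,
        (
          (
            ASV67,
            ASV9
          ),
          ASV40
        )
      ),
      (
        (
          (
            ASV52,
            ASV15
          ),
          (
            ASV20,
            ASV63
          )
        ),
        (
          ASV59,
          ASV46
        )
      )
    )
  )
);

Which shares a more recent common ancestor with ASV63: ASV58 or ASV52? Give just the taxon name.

ASV52

The MRCA of ASV63 and ASV52 subtends ((ASV52,ASV15),(ASV20,ASV63)) (4 taxa).
The MRCA of ASV63 and ASV58 subtends ((ASV58,((ASV67,ASV9),ASV40)),(((ASV52,ASV15),(ASV20,ASV63)),(ASV59,ASV46))) (10 taxa).
The first is nested inside the second, so ASV63 shares a more recent common ancestor with ASV52.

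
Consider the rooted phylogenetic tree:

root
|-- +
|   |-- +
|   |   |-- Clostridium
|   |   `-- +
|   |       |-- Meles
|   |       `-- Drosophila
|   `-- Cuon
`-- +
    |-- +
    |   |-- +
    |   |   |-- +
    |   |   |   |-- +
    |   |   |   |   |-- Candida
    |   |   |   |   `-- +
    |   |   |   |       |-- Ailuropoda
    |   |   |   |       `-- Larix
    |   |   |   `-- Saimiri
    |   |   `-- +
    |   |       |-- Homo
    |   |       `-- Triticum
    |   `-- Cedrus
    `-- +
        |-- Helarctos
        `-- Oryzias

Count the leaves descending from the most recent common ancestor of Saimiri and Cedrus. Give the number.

7

The MRCA of Saimiri and Cedrus is the node subtending ((((Candida,(Ailuropoda,Larix)),Saimiri),(Homo,Triticum)),Cedrus).
That clade contains 7 terminal taxa: Ailuropoda, Candida, Cedrus, Homo, Larix, Saimiri, Triticum.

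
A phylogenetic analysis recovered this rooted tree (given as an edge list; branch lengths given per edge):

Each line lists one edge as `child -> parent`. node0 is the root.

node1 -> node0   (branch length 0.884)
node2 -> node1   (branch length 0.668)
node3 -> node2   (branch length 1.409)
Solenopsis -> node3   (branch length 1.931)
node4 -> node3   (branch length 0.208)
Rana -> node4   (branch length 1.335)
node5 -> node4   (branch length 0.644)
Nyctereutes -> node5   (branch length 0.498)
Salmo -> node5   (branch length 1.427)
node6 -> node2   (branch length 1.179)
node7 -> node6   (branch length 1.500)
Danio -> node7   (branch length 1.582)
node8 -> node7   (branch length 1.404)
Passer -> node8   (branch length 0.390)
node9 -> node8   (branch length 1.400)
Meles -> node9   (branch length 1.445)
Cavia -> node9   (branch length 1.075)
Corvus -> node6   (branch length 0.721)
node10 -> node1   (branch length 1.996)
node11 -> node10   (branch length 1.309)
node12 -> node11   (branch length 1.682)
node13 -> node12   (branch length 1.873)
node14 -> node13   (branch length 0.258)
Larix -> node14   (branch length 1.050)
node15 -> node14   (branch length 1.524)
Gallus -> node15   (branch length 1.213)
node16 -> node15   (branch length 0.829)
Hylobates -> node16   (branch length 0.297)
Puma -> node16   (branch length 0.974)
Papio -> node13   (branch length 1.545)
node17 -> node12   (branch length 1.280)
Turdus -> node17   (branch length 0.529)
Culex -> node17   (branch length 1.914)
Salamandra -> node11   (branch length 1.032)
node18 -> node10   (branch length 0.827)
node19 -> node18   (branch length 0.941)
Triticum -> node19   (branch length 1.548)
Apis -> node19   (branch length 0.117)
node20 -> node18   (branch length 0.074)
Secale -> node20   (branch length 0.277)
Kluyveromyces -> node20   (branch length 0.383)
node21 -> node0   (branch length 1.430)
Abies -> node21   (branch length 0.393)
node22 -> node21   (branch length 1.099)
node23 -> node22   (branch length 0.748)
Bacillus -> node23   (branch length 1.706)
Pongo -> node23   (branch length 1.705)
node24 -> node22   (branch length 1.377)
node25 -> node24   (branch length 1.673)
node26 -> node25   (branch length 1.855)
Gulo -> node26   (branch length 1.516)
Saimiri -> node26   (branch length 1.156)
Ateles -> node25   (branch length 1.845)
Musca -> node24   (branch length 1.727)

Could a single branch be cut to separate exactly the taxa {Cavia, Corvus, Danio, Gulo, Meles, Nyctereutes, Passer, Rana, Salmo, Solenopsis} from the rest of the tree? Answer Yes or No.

No

The MRCA of the listed taxa is the root, so the smallest clade containing them is the whole tree.
That clade also contains Abies, Apis, Ateles, Bacillus, Culex, Gallus, Hylobates, Kluyveromyces, Larix, Musca, Papio, Pongo, Puma, Saimiri, Salamandra, Secale, Triticum, Turdus, which are not in the proposed group, so the group is not monophyletic.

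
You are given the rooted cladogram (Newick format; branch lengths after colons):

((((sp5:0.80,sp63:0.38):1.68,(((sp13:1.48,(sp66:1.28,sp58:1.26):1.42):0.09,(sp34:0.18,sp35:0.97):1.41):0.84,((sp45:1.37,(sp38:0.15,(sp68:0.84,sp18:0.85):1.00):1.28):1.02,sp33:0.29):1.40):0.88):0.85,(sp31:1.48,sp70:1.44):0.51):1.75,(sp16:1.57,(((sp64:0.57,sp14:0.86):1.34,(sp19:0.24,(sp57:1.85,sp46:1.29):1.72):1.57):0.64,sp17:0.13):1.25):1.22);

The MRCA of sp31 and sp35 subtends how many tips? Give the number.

14

The MRCA of sp31 and sp35 is the node subtending (((sp5,sp63),(((sp13,(sp66,sp58)),(sp34,sp35)),((sp45,(sp38,(sp68,sp18))),sp33))),(sp31,sp70)).
That clade contains 14 terminal taxa: sp13, sp18, sp31, sp33, sp34, sp35, sp38, sp45, sp5, sp58, sp63, sp66, sp68, sp70.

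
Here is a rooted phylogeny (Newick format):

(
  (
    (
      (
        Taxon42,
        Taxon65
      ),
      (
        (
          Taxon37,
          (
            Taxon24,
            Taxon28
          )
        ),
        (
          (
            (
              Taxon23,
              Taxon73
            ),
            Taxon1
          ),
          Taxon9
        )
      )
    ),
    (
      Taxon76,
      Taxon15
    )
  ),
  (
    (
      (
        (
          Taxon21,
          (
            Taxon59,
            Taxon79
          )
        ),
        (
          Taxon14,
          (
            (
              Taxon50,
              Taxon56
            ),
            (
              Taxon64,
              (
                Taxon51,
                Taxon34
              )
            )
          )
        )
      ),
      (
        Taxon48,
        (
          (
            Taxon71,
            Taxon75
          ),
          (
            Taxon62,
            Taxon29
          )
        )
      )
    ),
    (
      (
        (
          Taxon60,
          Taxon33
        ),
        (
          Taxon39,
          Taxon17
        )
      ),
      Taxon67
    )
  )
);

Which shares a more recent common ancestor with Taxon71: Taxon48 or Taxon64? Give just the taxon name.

Taxon48

The MRCA of Taxon71 and Taxon48 subtends (Taxon48,((Taxon71,Taxon75),(Taxon62,Taxon29))) (5 taxa).
The MRCA of Taxon71 and Taxon64 subtends (((Taxon21,(Taxon59,Taxon79)),(Taxon14,((Taxon50,Taxon56),(Taxon64,(Taxon51,Taxon34))))),(Taxon48,((Taxon71,Taxon75),(Taxon62,Taxon29)))) (14 taxa).
The first is nested inside the second, so Taxon71 shares a more recent common ancestor with Taxon48.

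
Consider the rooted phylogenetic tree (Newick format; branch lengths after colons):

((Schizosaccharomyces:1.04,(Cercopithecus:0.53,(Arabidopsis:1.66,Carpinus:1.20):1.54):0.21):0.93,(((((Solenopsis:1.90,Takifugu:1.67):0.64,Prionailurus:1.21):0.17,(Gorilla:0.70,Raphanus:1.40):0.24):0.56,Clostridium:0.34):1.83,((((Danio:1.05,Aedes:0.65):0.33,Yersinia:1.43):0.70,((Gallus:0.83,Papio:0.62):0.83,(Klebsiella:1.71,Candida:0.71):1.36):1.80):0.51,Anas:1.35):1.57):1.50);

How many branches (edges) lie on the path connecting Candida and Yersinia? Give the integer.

5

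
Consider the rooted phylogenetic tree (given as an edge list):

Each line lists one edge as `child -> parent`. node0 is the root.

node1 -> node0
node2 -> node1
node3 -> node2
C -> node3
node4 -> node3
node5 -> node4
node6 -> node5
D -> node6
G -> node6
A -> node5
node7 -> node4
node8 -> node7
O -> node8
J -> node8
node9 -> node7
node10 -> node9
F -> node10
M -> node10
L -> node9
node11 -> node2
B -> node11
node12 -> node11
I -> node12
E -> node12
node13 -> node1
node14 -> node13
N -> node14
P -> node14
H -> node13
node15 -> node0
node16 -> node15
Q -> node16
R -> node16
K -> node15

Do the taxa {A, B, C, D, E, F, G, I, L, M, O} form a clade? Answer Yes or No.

The MRCA of the listed taxa subtends ((C,(((D,G),A),((O,J),((F,M),L)))),(B,(I,E))).
That clade also contains J, which is not in the proposed group, so the group is not monophyletic.

No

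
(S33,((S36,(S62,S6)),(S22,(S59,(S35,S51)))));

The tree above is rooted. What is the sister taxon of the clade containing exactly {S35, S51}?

S59

The clade containing exactly {S35, S51} attaches to the tree at the node subtending (S59,(S35,S51)).
The other lineage descending from that same node — the sister group — is the single tip S59.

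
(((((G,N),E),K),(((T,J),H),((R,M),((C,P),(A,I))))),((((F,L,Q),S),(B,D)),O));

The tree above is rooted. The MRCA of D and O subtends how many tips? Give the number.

7

The MRCA of D and O is the node subtending ((((F,L,Q),S),(B,D)),O).
That clade contains 7 terminal taxa: B, D, F, L, O, Q, S.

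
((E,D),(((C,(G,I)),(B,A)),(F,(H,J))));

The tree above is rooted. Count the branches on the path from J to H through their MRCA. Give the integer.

The MRCA of J and H is the node subtending (H,J).
From J up to that node: 1 branch. From H up to the same node: 1 branch. Total: 1 + 1 = 2.

2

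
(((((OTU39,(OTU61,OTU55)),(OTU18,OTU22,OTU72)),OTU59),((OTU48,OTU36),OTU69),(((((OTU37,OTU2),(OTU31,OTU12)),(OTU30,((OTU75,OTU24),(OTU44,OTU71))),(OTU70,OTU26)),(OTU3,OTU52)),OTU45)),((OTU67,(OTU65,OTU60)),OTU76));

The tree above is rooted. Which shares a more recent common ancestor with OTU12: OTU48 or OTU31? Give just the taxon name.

OTU31

The MRCA of OTU12 and OTU31 subtends (OTU31,OTU12) (2 taxa).
The MRCA of OTU12 and OTU48 subtends ((((OTU39,(OTU61,OTU55)),(OTU18,OTU22,OTU72)),OTU59),((OTU48,OTU36),OTU69),(((((OTU37,OTU2),(OTU31,OTU12)),(OTU30,((OTU75,OTU24),(OTU44,OTU71))),(OTU70,OTU26)),(OTU3,OTU52)),OTU45)) (24 taxa).
The first is nested inside the second, so OTU12 shares a more recent common ancestor with OTU31.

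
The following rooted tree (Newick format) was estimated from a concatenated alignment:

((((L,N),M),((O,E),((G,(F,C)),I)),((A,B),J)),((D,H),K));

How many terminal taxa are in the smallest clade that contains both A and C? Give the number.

12

The MRCA of A and C is the node subtending (((L,N),M),((O,E),((G,(F,C)),I)),((A,B),J)).
That clade contains 12 terminal taxa: A, B, C, E, F, G, I, J, L, M, N, O.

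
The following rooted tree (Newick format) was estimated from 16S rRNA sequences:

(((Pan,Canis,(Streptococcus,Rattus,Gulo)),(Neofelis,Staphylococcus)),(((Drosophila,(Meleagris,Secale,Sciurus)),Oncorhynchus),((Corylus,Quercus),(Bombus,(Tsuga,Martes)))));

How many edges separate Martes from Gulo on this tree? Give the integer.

The MRCA of Martes and Gulo is the root of the tree.
From Martes up to that node: 5 branches. From Gulo up to the same node: 4 branches. Total: 5 + 4 = 9.

9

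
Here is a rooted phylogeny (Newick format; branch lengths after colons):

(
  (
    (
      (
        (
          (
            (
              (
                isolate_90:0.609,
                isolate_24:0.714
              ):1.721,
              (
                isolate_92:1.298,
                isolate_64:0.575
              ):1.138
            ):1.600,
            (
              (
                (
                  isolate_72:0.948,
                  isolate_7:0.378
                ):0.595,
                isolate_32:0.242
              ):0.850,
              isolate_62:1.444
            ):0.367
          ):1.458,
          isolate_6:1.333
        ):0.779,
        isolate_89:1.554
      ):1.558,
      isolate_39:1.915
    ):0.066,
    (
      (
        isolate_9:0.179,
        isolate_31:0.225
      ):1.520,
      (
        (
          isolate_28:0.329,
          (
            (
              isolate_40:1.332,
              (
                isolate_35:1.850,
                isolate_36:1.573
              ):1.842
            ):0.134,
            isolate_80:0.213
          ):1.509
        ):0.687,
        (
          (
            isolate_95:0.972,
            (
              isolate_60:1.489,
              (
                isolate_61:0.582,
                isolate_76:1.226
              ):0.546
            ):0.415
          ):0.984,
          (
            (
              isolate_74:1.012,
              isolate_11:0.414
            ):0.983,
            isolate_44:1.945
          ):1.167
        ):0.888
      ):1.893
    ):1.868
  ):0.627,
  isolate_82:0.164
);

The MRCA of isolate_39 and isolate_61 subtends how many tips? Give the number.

The MRCA of isolate_39 and isolate_61 is the node subtending (((((((isolate_90,isolate_24),(isolate_92,isolate_64)),(((isolate_72,isolate_7),isolate_32),isolate_62)),isolate_6),isolate_89),isolate_39),((isolate_9,isolate_31),((isolate_28,((isolate_40,(isolate_35,isolate_36)),isolate_80)),((isolate_95,(isolate_60,(isolate_61,isolate_76))),((isolate_74,isolate_11),isolate_44))))).
That clade contains 25 terminal taxa: isolate_11, isolate_24, isolate_28, isolate_31, isolate_32, isolate_35, isolate_36, isolate_39, isolate_40, isolate_44, isolate_6, isolate_60, isolate_61, isolate_62, isolate_64, isolate_7, isolate_72, isolate_74, isolate_76, isolate_80, isolate_89, isolate_9, isolate_90, isolate_92, isolate_95.

25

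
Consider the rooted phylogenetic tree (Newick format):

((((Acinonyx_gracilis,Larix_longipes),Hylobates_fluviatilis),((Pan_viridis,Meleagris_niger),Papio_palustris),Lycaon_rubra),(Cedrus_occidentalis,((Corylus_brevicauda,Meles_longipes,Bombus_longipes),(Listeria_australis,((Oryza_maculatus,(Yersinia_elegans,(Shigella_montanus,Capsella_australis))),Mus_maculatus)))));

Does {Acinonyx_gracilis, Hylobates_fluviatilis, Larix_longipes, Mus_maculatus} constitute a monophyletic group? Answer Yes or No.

The MRCA of the listed taxa is the root, so the smallest clade containing them is the whole tree.
That clade also contains Bombus_longipes, Capsella_australis, Cedrus_occidentalis, Corylus_brevicauda, Listeria_australis, Lycaon_rubra, Meleagris_niger, Meles_longipes, Oryza_maculatus, Pan_viridis, Papio_palustris, Shigella_montanus, Yersinia_elegans, which are not in the proposed group, so the group is not monophyletic.

No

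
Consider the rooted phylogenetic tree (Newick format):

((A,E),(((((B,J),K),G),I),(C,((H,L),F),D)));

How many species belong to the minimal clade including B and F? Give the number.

10

The MRCA of B and F is the node subtending (((((B,J),K),G),I),(C,((H,L),F),D)).
That clade contains 10 terminal taxa: B, C, D, F, G, H, I, J, K, L.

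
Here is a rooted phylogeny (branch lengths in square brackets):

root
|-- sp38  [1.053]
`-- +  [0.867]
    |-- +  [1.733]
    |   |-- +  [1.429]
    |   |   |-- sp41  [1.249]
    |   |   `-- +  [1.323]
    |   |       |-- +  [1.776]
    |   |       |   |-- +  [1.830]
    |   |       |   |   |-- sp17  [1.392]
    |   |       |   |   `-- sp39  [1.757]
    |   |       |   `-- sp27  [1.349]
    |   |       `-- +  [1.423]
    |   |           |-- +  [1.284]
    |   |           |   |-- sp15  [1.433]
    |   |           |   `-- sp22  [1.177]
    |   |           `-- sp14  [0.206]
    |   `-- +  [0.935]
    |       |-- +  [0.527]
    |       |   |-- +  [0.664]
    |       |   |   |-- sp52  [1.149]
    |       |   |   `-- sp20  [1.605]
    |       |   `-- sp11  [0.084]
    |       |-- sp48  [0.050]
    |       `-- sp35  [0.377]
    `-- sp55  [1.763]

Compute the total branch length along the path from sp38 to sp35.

4.965

The path runs sp38 → … → MRCA → … → sp35; the MRCA is the root of the tree.
Branch lengths along that path: 1.053 + 0.867 + 1.733 + 0.935 + 0.377 = 4.965.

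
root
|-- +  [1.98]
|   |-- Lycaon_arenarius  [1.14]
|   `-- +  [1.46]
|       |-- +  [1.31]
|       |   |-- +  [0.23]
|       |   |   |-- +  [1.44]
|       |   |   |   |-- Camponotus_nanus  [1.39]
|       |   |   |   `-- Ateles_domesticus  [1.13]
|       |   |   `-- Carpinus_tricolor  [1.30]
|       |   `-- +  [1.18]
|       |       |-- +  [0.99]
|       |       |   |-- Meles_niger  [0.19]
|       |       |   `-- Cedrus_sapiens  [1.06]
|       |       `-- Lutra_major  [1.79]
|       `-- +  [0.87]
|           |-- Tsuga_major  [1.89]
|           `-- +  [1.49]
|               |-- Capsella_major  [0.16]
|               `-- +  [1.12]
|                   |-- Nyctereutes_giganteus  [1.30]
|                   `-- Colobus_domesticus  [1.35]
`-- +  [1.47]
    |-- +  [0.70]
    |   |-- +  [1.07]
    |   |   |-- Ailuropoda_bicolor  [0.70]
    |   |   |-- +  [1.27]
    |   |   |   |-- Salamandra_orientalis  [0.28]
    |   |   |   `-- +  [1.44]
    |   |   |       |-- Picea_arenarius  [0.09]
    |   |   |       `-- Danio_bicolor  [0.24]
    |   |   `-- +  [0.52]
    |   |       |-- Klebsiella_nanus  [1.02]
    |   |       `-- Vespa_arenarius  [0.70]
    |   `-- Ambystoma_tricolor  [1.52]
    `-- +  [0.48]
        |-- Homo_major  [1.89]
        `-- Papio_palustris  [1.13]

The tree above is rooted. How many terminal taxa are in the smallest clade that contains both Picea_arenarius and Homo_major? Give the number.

9

The MRCA of Picea_arenarius and Homo_major is the node subtending (((Ailuropoda_bicolor,(Salamandra_orientalis,(Picea_arenarius,Danio_bicolor)),(Klebsiella_nanus,Vespa_arenarius)),Ambystoma_tricolor),(Homo_major,Papio_palustris)).
That clade contains 9 terminal taxa: Ailuropoda_bicolor, Ambystoma_tricolor, Danio_bicolor, Homo_major, Klebsiella_nanus, Papio_palustris, Picea_arenarius, Salamandra_orientalis, Vespa_arenarius.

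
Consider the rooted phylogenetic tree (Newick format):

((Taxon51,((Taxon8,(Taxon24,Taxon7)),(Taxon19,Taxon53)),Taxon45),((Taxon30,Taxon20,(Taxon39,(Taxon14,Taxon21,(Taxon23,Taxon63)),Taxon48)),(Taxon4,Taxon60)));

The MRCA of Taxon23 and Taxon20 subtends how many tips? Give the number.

The MRCA of Taxon23 and Taxon20 is the node subtending (Taxon30,Taxon20,(Taxon39,(Taxon14,Taxon21,(Taxon23,Taxon63)),Taxon48)).
That clade contains 8 terminal taxa: Taxon14, Taxon20, Taxon21, Taxon23, Taxon30, Taxon39, Taxon48, Taxon63.

8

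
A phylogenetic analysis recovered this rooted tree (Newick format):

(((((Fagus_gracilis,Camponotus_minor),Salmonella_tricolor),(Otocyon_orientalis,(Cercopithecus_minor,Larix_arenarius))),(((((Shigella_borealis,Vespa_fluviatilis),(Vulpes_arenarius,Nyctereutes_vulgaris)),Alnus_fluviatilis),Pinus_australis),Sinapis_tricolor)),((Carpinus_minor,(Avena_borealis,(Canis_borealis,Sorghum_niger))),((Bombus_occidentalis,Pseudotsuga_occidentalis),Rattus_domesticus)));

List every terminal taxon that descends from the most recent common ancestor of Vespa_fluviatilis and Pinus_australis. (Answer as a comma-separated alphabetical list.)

Tracing Vespa_fluviatilis: it sits inside (Shigella_borealis,Vespa_fluviatilis).
Tracing Pinus_australis: it sits inside ((((Shigella_borealis,Vespa_fluviatilis),(Vulpes_arenarius,Nyctereutes_vulgaris)),Alnus_fluviatilis),Pinus_australis).
The smallest clade enclosing both is ((((Shigella_borealis,Vespa_fluviatilis),(Vulpes_arenarius,Nyctereutes_vulgaris)),Alnus_fluviatilis),Pinus_australis); the answer is its 6 terminal taxa in alphabetical order.

Alnus_fluviatilis, Nyctereutes_vulgaris, Pinus_australis, Shigella_borealis, Vespa_fluviatilis, Vulpes_arenarius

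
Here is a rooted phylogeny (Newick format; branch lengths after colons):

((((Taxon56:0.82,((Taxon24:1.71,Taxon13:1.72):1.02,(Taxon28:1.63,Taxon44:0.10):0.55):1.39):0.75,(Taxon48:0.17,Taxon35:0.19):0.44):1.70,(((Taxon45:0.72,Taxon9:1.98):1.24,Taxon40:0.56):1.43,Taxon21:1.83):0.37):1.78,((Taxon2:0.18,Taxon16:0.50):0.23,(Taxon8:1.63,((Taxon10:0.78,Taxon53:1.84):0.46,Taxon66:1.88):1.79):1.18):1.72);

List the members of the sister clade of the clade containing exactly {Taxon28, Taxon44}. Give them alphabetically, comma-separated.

The clade containing exactly {Taxon28, Taxon44} attaches to the tree at the node subtending ((Taxon24,Taxon13),(Taxon28,Taxon44)).
The other lineage descending from that same node — the sister group — is (Taxon24,Taxon13); its 2 tips in alphabetical order are the answer.

Taxon13, Taxon24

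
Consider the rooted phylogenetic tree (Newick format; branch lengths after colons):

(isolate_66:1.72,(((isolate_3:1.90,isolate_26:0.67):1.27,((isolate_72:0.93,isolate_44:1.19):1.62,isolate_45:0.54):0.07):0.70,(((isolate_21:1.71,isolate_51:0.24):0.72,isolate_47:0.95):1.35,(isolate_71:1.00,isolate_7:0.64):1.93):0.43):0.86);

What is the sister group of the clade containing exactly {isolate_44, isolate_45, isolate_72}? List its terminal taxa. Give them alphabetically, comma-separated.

isolate_26, isolate_3

The clade containing exactly {isolate_44, isolate_45, isolate_72} attaches to the tree at the node subtending ((isolate_3,isolate_26),((isolate_72,isolate_44),isolate_45)).
The other lineage descending from that same node — the sister group — is (isolate_3,isolate_26); its 2 tips in alphabetical order are the answer.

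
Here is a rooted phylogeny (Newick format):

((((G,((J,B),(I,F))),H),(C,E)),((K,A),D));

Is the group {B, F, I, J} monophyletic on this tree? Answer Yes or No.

Yes

The most recent common ancestor of these taxa subtends ((J,B),(I,F)).
That clade has exactly 4 tips — every listed taxon and nothing else — so the group is monophyletic.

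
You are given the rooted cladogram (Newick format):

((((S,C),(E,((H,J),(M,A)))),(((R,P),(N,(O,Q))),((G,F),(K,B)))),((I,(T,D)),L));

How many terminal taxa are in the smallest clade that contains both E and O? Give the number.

The MRCA of E and O is the node subtending (((S,C),(E,((H,J),(M,A)))),(((R,P),(N,(O,Q))),((G,F),(K,B)))).
That clade contains 16 terminal taxa: A, B, C, E, F, G, H, J, K, M, N, O, P, Q, R, S.

16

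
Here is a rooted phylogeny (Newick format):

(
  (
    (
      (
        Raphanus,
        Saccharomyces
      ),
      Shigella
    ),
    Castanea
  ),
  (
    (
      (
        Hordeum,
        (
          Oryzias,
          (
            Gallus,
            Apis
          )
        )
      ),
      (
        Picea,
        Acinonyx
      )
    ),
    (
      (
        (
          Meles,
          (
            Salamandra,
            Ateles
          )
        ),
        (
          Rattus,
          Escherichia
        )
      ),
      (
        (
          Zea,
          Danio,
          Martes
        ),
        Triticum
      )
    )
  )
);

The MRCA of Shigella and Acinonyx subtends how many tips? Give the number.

The MRCA of Shigella and Acinonyx is the root, so the clade is the entire tree.
That clade contains 19 terminal taxa: Acinonyx, Apis, Ateles, Castanea, Danio, Escherichia, Gallus, Hordeum, Martes, Meles, Oryzias, Picea, Raphanus, Rattus, Saccharomyces, Salamandra, Shigella, Triticum, Zea.

19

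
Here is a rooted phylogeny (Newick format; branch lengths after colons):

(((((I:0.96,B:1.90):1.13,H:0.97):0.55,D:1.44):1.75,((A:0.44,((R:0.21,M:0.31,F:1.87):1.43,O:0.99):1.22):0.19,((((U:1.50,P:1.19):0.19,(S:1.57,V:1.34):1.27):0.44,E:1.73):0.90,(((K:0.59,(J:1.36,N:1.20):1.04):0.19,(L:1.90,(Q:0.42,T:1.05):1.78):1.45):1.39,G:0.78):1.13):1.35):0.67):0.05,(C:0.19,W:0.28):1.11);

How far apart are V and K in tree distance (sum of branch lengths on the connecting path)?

7.25

The path runs V → … → MRCA → … → K; the MRCA is the node subtending ((((U,P),(S,V)),E),(((K,(J,N)),(L,(Q,T))),G)).
Branch lengths along that path: 1.34 + 1.27 + 0.44 + 0.90 + 1.13 + 1.39 + 0.19 + 0.59 = 7.25.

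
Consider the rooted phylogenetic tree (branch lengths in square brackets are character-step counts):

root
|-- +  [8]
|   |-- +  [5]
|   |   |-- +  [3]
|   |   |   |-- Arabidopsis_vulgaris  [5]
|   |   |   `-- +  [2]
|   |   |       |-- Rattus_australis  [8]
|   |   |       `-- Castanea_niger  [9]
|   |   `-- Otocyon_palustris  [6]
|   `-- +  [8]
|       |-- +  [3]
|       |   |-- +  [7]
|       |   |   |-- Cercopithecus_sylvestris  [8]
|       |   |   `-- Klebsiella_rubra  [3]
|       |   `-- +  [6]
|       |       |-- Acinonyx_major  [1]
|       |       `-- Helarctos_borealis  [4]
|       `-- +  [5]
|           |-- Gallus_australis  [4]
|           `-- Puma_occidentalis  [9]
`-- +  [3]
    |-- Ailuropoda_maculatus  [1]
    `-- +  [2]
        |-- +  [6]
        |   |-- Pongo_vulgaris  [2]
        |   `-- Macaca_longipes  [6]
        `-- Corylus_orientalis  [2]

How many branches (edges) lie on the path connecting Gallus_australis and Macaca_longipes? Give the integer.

The MRCA of Gallus_australis and Macaca_longipes is the root of the tree.
From Gallus_australis up to that node: 4 branches. From Macaca_longipes up to the same node: 4 branches. Total: 4 + 4 = 8.

8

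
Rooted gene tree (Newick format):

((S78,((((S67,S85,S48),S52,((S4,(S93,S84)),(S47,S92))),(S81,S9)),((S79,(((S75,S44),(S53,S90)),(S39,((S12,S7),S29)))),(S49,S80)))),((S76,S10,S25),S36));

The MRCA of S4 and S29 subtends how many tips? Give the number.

The MRCA of S4 and S29 is the node subtending ((((S67,S85,S48),S52,((S4,(S93,S84)),(S47,S92))),(S81,S9)),((S79,(((S75,S44),(S53,S90)),(S39,((S12,S7),S29)))),(S49,S80))).
That clade contains 22 terminal taxa: S12, S29, S39, S4, S44, S47, S48, S49, S52, S53, S67, S7, S75, S79, S80, S81, S84, S85, S9, S90, S92, S93.

22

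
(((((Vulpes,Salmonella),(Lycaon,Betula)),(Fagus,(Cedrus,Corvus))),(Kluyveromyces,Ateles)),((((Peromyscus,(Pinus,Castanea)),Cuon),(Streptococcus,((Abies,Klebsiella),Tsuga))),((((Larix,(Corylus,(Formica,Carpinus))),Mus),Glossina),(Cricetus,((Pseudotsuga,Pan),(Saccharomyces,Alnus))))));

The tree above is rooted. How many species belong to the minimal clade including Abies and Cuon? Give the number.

The MRCA of Abies and Cuon is the node subtending (((Peromyscus,(Pinus,Castanea)),Cuon),(Streptococcus,((Abies,Klebsiella),Tsuga))).
That clade contains 8 terminal taxa: Abies, Castanea, Cuon, Klebsiella, Peromyscus, Pinus, Streptococcus, Tsuga.

8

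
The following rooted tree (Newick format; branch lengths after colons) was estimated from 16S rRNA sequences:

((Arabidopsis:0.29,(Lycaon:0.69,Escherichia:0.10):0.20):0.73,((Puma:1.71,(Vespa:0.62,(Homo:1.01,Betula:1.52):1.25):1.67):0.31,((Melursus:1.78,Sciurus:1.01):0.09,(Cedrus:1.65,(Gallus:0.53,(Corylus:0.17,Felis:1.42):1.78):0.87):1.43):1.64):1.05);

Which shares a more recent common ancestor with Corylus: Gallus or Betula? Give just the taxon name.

The MRCA of Corylus and Gallus subtends (Gallus,(Corylus,Felis)) (3 taxa).
The MRCA of Corylus and Betula subtends ((Puma,(Vespa,(Homo,Betula))),((Melursus,Sciurus),(Cedrus,(Gallus,(Corylus,Felis))))) (10 taxa).
The first is nested inside the second, so Corylus shares a more recent common ancestor with Gallus.

Gallus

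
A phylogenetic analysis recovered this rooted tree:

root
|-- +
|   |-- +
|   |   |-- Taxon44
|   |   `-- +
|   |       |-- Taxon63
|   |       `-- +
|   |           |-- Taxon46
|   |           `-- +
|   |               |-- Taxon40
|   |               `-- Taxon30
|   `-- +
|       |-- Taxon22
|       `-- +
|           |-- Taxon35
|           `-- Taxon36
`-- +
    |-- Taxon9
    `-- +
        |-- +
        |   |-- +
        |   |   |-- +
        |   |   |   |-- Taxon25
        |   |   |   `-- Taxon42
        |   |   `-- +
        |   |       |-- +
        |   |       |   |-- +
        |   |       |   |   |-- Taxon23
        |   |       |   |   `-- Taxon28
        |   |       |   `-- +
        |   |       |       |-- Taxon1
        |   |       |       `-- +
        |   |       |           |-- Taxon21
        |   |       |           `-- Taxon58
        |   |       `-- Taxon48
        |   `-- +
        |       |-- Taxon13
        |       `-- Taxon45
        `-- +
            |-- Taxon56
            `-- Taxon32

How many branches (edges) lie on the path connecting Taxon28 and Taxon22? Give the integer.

The MRCA of Taxon28 and Taxon22 is the root of the tree.
From Taxon28 up to that node: 8 branches. From Taxon22 up to the same node: 3 branches. Total: 8 + 3 = 11.

11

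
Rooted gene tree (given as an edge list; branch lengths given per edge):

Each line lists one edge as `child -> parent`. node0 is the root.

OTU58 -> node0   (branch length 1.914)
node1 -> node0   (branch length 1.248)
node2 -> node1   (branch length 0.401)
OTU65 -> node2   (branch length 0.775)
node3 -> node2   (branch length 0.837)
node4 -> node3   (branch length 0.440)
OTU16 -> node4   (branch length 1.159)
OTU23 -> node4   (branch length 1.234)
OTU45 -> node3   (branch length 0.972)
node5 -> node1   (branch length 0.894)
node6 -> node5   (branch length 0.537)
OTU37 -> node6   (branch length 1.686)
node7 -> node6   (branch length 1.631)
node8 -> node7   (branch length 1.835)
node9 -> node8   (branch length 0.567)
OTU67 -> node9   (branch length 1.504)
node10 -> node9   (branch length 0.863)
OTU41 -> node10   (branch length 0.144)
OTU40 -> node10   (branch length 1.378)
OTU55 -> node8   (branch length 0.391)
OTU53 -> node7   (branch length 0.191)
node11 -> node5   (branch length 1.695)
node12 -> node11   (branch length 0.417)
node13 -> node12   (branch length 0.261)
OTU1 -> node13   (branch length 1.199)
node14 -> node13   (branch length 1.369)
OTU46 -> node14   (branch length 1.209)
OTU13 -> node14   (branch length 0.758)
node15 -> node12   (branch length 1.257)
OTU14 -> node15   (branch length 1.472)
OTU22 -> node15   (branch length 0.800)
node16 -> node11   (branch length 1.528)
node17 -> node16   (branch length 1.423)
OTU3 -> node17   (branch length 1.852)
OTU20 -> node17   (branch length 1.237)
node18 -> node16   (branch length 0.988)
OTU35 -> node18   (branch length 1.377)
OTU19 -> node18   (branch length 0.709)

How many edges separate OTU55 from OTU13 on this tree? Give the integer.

The MRCA of OTU55 and OTU13 is the node subtending ((OTU37,(((OTU67,(OTU41,OTU40)),OTU55),OTU53)),(((OTU1,(OTU46,OTU13)),(OTU14,OTU22)),((OTU3,OTU20),(OTU35,OTU19)))).
From OTU55 up to that node: 4 branches. From OTU13 up to the same node: 5 branches. Total: 4 + 5 = 9.

9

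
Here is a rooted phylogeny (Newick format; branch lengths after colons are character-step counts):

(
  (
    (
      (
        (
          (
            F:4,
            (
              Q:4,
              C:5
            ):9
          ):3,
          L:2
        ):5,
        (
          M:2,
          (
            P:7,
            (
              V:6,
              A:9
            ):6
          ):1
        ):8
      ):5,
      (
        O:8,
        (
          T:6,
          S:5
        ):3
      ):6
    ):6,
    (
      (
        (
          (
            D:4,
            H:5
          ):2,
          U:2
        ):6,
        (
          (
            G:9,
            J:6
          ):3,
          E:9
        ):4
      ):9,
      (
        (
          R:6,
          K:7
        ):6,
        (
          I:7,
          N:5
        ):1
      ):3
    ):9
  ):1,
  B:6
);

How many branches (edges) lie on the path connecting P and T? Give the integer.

7

The MRCA of P and T is the node subtending ((((F,(Q,C)),L),(M,(P,(V,A)))),(O,(T,S))).
From P up to that node: 4 branches. From T up to the same node: 3 branches. Total: 4 + 3 = 7.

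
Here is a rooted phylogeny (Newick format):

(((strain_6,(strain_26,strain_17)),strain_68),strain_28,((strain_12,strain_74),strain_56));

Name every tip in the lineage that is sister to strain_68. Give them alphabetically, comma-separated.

strain_68 attaches to the tree at the node subtending ((strain_6,(strain_26,strain_17)),strain_68).
The other lineage descending from that same node — the sister group — is (strain_6,(strain_26,strain_17)); its 3 tips in alphabetical order are the answer.

strain_17, strain_26, strain_6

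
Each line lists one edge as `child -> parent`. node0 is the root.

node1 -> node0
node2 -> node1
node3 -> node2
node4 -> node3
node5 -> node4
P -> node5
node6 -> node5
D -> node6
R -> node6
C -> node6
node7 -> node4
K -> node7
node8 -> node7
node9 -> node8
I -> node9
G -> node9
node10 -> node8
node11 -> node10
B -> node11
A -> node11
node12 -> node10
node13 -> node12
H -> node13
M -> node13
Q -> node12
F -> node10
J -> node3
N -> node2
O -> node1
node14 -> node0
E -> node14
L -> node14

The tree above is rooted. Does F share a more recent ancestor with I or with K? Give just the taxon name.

The MRCA of F and I subtends ((I,G),((B,A),((H,M),Q),F)) (8 taxa).
The MRCA of F and K subtends (K,((I,G),((B,A),((H,M),Q),F))) (9 taxa).
The first is nested inside the second, so F shares a more recent common ancestor with I.

I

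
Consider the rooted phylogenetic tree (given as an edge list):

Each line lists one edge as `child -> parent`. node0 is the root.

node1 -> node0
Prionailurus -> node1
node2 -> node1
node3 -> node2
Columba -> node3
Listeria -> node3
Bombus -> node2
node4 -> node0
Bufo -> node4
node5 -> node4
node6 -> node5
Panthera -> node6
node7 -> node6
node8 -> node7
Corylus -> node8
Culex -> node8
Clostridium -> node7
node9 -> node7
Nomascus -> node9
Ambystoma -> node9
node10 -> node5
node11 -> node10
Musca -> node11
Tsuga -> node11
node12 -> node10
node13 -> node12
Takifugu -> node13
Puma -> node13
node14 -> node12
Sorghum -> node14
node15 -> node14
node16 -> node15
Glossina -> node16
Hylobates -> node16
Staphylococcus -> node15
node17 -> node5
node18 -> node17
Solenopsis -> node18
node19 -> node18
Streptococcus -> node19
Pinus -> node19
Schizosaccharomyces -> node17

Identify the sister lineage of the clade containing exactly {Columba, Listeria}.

Bombus

The clade containing exactly {Columba, Listeria} attaches to the tree at the node subtending ((Columba,Listeria),Bombus).
The other lineage descending from that same node — the sister group — is the single tip Bombus.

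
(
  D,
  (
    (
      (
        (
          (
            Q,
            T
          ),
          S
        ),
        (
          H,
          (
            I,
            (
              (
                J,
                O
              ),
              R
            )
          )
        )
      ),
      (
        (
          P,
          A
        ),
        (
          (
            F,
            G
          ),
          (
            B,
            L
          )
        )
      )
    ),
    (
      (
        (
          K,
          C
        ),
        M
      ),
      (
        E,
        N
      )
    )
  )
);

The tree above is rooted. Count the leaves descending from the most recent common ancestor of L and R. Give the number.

14

The MRCA of L and R is the node subtending ((((Q,T),S),(H,(I,((J,O),R)))),((P,A),((F,G),(B,L)))).
That clade contains 14 terminal taxa: A, B, F, G, H, I, J, L, O, P, Q, R, S, T.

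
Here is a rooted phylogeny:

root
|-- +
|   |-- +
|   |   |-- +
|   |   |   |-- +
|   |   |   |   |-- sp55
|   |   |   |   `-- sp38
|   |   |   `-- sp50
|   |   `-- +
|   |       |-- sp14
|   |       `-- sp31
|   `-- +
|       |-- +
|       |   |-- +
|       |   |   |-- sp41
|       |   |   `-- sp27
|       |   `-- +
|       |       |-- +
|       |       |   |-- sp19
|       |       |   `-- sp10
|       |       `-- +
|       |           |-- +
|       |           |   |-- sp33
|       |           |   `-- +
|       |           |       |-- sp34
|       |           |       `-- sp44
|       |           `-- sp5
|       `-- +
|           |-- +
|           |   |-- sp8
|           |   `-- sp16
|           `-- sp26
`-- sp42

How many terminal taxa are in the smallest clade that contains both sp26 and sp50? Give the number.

16

The MRCA of sp26 and sp50 is the node subtending ((((sp55,sp38),sp50),(sp14,sp31)),(((sp41,sp27),((sp19,sp10),((sp33,(sp34,sp44)),sp5))),((sp8,sp16),sp26))).
That clade contains 16 terminal taxa: sp10, sp14, sp16, sp19, sp26, sp27, sp31, sp33, sp34, sp38, sp41, sp44, sp5, sp50, sp55, sp8.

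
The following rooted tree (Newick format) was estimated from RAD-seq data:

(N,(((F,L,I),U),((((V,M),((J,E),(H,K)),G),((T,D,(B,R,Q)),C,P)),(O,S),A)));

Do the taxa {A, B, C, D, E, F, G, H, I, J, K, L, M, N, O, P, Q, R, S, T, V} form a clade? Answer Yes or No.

No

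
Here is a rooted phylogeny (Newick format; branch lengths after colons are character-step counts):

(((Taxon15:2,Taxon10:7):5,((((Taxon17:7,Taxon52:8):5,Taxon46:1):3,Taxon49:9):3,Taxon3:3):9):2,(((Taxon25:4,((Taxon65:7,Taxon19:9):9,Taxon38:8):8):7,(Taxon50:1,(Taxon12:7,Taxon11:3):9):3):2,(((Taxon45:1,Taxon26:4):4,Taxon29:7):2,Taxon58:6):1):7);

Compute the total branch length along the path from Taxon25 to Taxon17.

49

The path runs Taxon25 → … → MRCA → … → Taxon17; the MRCA is the root of the tree.
Branch lengths along that path: 4 + 7 + 2 + 7 + 2 + 9 + 3 + 3 + 5 + 7 = 49.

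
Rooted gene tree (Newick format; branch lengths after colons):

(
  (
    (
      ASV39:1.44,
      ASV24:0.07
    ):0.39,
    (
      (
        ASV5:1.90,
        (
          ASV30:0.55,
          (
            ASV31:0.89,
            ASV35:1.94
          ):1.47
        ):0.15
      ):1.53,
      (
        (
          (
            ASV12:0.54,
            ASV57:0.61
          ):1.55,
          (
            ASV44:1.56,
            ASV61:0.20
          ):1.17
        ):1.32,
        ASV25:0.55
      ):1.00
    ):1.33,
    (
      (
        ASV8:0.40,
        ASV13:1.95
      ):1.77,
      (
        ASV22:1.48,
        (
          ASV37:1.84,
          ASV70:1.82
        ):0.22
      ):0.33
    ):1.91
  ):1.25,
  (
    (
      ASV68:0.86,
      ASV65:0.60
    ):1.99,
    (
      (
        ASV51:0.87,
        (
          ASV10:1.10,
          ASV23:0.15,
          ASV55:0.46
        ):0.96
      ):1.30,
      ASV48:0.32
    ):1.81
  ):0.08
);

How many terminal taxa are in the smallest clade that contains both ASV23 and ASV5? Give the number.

23

The MRCA of ASV23 and ASV5 is the root, so the clade is the entire tree.
That clade contains 23 terminal taxa: ASV10, ASV12, ASV13, ASV22, ASV23, ASV24, ASV25, ASV30, ASV31, ASV35, ASV37, ASV39, ASV44, ASV48, ASV5, ASV51, ASV55, ASV57, ASV61, ASV65, ASV68, ASV70, ASV8.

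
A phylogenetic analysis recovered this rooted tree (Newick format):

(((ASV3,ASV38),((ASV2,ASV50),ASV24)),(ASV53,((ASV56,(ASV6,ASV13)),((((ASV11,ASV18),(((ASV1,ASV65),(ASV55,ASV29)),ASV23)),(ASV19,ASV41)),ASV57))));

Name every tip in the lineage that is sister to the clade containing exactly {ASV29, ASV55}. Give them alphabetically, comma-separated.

ASV1, ASV65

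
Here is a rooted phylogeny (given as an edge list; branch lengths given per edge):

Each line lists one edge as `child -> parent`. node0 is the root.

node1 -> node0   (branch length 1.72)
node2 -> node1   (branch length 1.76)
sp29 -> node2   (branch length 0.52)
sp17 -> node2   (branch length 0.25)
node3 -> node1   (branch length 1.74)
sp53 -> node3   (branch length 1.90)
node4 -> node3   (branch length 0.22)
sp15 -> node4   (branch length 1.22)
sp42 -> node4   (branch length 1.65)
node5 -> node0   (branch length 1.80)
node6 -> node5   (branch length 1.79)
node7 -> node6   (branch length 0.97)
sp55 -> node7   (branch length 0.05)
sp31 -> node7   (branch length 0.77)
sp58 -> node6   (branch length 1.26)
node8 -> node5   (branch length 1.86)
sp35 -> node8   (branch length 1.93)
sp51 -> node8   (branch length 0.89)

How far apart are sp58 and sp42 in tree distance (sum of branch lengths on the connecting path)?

The path runs sp58 → … → MRCA → … → sp42; the MRCA is the root of the tree.
Branch lengths along that path: 1.26 + 1.79 + 1.80 + 1.72 + 1.74 + 0.22 + 1.65 = 10.18.

10.18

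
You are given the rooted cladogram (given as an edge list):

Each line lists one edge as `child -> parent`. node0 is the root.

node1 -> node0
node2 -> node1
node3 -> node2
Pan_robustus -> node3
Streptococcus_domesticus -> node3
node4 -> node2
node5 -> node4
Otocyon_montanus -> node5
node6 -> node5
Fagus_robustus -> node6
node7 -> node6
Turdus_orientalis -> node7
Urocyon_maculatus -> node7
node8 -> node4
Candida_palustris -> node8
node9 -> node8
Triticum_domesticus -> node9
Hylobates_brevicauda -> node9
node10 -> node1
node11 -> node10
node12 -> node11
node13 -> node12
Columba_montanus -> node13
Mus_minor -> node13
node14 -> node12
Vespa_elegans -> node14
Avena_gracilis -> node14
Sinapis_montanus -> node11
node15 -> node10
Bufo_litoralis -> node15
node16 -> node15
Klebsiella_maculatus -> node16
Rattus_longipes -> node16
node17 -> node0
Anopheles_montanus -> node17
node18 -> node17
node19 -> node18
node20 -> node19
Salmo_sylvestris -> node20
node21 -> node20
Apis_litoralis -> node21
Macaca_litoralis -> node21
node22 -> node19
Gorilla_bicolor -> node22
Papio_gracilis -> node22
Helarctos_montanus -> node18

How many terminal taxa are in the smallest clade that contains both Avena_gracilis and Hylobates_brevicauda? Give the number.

17

The MRCA of Avena_gracilis and Hylobates_brevicauda is the node subtending (((Pan_robustus,Streptococcus_domesticus),((Otocyon_montanus,(Fagus_robustus,(Turdus_orientalis,Urocyon_maculatus))),(Candida_palustris,(Triticum_domesticus,Hylobates_brevicauda)))),((((Columba_montanus,Mus_minor),(Vespa_elegans,Avena_gracilis)),Sinapis_montanus),(Bufo_litoralis,(Klebsiella_maculatus,Rattus_longipes)))).
That clade contains 17 terminal taxa: Avena_gracilis, Bufo_litoralis, Candida_palustris, Columba_montanus, Fagus_robustus, Hylobates_brevicauda, Klebsiella_maculatus, Mus_minor, Otocyon_montanus, Pan_robustus, Rattus_longipes, Sinapis_montanus, Streptococcus_domesticus, Triticum_domesticus, Turdus_orientalis, Urocyon_maculatus, Vespa_elegans.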